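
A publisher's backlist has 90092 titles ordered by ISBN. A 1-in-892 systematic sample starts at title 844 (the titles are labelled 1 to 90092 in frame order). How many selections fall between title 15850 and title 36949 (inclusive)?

k = 892
First selection ≥ 15850: 844 + ⌈(15850−844)/892⌉·892 = 844 + 17×892 = 16008
Last selection ≤ 36949: 844 + ⌊(36949−844)/892⌋·892 = 844 + 40×892 = 36524
Count = 40 − 17 + 1 = 24

24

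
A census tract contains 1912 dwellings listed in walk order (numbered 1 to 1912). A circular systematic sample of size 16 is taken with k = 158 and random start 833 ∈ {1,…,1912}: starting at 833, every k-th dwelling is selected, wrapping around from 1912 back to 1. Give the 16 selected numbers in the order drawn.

833, 991, 1149, 1307, 1465, 1623, 1781, 27, 185, 343, 501, 659, 817, 975, 1133, 1291

Selection 1: 833
Selection 2: 833 + 158 = 991
Selection 3: 991 + 158 = 1149
Selection 4: 1149 + 158 = 1307
Selection 5: 1307 + 158 = 1465
Selection 6: 1465 + 158 = 1623
Selection 7: 1623 + 158 = 1781
Selection 8: 1781 + 158 = 1939 → 1939 − 1912 = 27
Selection 9: 27 + 158 = 185
Selection 10: 185 + 158 = 343
Selection 11: 343 + 158 = 501
Selection 12: 501 + 158 = 659
Selection 13: 659 + 158 = 817
Selection 14: 817 + 158 = 975
Selection 15: 975 + 158 = 1133
Selection 16: 1133 + 158 = 1291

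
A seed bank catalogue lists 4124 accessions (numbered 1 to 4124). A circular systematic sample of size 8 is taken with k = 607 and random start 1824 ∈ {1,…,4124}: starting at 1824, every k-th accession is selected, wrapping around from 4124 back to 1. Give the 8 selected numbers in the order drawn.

Selection 1: 1824
Selection 2: 1824 + 607 = 2431
Selection 3: 2431 + 607 = 3038
Selection 4: 3038 + 607 = 3645
Selection 5: 3645 + 607 = 4252 → 4252 − 4124 = 128
Selection 6: 128 + 607 = 735
Selection 7: 735 + 607 = 1342
Selection 8: 1342 + 607 = 1949

1824, 2431, 3038, 3645, 128, 735, 1342, 1949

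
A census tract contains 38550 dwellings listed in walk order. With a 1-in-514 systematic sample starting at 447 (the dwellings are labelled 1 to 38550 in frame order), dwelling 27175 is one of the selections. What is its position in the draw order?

53

k = 514
position = (27175 − 447)/514 + 1 = 26728/514 + 1 = 52 + 1 = 53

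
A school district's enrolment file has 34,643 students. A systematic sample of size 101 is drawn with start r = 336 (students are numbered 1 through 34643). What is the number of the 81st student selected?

27776

k = 34643/101 = 343
81st selection = r + (81−1)·k = 336 + 80×343 = 336 + 27440 = 27776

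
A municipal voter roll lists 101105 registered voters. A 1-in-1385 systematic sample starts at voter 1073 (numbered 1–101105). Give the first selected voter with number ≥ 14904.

14923

k = 1385
Steps past start: ⌈(14904 − 1073)/1385⌉ = ⌈13831/1385⌉ = 10
Selected voter: 1073 + 10×1385 = 14923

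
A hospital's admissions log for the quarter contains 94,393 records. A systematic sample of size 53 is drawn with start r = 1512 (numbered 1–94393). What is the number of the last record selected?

k = 94393/53 = 1781
53rd selection = r + (53−1)·k = 1512 + 52×1781 = 1512 + 92612 = 94124

94124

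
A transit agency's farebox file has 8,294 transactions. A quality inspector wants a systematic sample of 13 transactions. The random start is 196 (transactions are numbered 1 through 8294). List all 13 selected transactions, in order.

k = N/n = 8294/13 = 638
transaction 1: 196
transaction 2: 196 + 638 = 834
transaction 3: 834 + 638 = 1472
transaction 4: 1472 + 638 = 2110
transaction 5: 2110 + 638 = 2748
transaction 6: 2748 + 638 = 3386
transaction 7: 3386 + 638 = 4024
transaction 8: 4024 + 638 = 4662
transaction 9: 4662 + 638 = 5300
transaction 10: 5300 + 638 = 5938
transaction 11: 5938 + 638 = 6576
transaction 12: 6576 + 638 = 7214
transaction 13: 7214 + 638 = 7852

196, 834, 1472, 2110, 2748, 3386, 4024, 4662, 5300, 5938, 6576, 7214, 7852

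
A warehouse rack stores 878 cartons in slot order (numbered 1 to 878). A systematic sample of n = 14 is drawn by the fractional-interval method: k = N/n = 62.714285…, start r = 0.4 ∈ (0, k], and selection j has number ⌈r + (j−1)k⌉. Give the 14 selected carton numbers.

1, 64, 126, 189, 252, 314, 377, 440, 503, 565, 628, 691, 753, 816

j=1: r + 0k = 0.4 → ⌈·⌉ = 1
j=2: r + 1k = 63.114285… → ⌈·⌉ = 64
j=3: r + 2k = 125.828571… → ⌈·⌉ = 126
j=4: r + 3k = 188.542857… → ⌈·⌉ = 189
j=5: r + 4k = 251.257142… → ⌈·⌉ = 252
j=6: r + 5k = 313.971428… → ⌈·⌉ = 314
j=7: r + 6k = 376.685714… → ⌈·⌉ = 377
j=8: r + 7k = 439.4 → ⌈·⌉ = 440
j=9: r + 8k = 502.114285… → ⌈·⌉ = 503
j=10: r + 9k = 564.828571… → ⌈·⌉ = 565
j=11: r + 10k = 627.542857… → ⌈·⌉ = 628
j=12: r + 11k = 690.257142… → ⌈·⌉ = 691
j=13: r + 12k = 752.971428… → ⌈·⌉ = 753
j=14: r + 13k = 815.685714… → ⌈·⌉ = 816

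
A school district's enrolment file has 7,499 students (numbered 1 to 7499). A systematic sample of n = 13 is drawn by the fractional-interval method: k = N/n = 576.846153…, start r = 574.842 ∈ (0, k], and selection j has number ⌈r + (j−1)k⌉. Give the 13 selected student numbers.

j=1: r + 0k = 574.842 → ⌈·⌉ = 575
j=2: r + 1k = 1151.688153… → ⌈·⌉ = 1152
j=3: r + 2k = 1728.534307… → ⌈·⌉ = 1729
j=4: r + 3k = 2305.380461… → ⌈·⌉ = 2306
j=5: r + 4k = 2882.226615… → ⌈·⌉ = 2883
j=6: r + 5k = 3459.072769… → ⌈·⌉ = 3460
j=7: r + 6k = 4035.918923… → ⌈·⌉ = 4036
j=8: r + 7k = 4612.765076… → ⌈·⌉ = 4613
j=9: r + 8k = 5189.611230… → ⌈·⌉ = 5190
j=10: r + 9k = 5766.457384… → ⌈·⌉ = 5767
j=11: r + 10k = 6343.303538… → ⌈·⌉ = 6344
j=12: r + 11k = 6920.149692… → ⌈·⌉ = 6921
j=13: r + 12k = 7496.995846… → ⌈·⌉ = 7497

575, 1152, 1729, 2306, 2883, 3460, 4036, 4613, 5190, 5767, 6344, 6921, 7497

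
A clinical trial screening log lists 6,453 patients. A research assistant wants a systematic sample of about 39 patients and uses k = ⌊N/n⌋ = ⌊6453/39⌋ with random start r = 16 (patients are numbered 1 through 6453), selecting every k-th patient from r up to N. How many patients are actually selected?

40

k = ⌊6453/39⌋ = 165
Achieved size = ⌊(6453 − 16)/165⌋ + 1 = ⌊6437/165⌋ + 1 = 39 + 1 = 40
(last selection: 16 + 39×165 = 6451 ≤ 6453; next would be 6616 > 6453)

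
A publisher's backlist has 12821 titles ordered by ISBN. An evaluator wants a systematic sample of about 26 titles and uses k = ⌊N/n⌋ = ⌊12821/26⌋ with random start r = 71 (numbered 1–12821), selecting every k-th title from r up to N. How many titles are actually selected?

26

k = ⌊12821/26⌋ = 493
Achieved size = ⌊(12821 − 71)/493⌋ + 1 = ⌊12750/493⌋ + 1 = 25 + 1 = 26
(last selection: 71 + 25×493 = 12396 ≤ 12821; next would be 12889 > 12821)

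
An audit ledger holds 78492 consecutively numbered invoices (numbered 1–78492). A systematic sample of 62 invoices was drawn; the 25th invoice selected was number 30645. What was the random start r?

261

k = 78492/62 = 1266
r = 30645 − (25−1)×1266 = 30645 − 30384 = 261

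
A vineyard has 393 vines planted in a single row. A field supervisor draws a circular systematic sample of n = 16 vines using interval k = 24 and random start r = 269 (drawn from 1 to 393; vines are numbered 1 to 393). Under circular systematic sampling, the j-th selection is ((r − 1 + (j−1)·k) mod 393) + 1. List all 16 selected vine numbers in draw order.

269, 293, 317, 341, 365, 389, 20, 44, 68, 92, 116, 140, 164, 188, 212, 236

Selection 1: 269
Selection 2: 269 + 24 = 293
Selection 3: 293 + 24 = 317
Selection 4: 317 + 24 = 341
Selection 5: 341 + 24 = 365
Selection 6: 365 + 24 = 389
Selection 7: 389 + 24 = 413 → 413 − 393 = 20
Selection 8: 20 + 24 = 44
Selection 9: 44 + 24 = 68
Selection 10: 68 + 24 = 92
Selection 11: 92 + 24 = 116
Selection 12: 116 + 24 = 140
Selection 13: 140 + 24 = 164
Selection 14: 164 + 24 = 188
Selection 15: 188 + 24 = 212
Selection 16: 212 + 24 = 236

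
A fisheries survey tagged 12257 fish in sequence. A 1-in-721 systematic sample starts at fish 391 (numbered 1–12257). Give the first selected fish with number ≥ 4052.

4717

k = 721
Steps past start: ⌈(4052 − 391)/721⌉ = ⌈3661/721⌉ = 6
Selected fish: 391 + 6×721 = 4717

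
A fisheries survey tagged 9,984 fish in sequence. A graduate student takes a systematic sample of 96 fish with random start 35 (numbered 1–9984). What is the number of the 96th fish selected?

9915

k = 9984/96 = 104
96th selection = r + (96−1)·k = 35 + 95×104 = 35 + 9880 = 9915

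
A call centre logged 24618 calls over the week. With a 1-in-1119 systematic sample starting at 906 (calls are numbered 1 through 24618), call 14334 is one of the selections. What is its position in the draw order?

k = 1119
position = (14334 − 906)/1119 + 1 = 13428/1119 + 1 = 12 + 1 = 13

13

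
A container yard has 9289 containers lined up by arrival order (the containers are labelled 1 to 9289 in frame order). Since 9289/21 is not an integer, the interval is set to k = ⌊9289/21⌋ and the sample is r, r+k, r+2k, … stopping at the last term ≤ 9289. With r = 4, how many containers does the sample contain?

k = ⌊9289/21⌋ = 442
Achieved size = ⌊(9289 − 4)/442⌋ + 1 = ⌊9285/442⌋ + 1 = 21 + 1 = 22
(last selection: 4 + 21×442 = 9286 ≤ 9289; next would be 9728 > 9289)

22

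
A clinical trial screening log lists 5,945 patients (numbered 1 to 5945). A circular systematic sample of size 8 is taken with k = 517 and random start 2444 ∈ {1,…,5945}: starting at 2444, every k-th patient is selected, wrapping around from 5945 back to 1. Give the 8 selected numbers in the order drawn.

Selection 1: 2444
Selection 2: 2444 + 517 = 2961
Selection 3: 2961 + 517 = 3478
Selection 4: 3478 + 517 = 3995
Selection 5: 3995 + 517 = 4512
Selection 6: 4512 + 517 = 5029
Selection 7: 5029 + 517 = 5546
Selection 8: 5546 + 517 = 6063 → 6063 − 5945 = 118

2444, 2961, 3478, 3995, 4512, 5029, 5546, 118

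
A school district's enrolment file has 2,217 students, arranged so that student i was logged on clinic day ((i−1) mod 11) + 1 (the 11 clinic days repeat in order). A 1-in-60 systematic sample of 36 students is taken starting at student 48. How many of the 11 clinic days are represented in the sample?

11

Consecutive selections differ by k = 60, so their clinic day numbers differ by 60 mod 11 = 5.
gcd(60, 11) = 1, so the sample visits 11/1 = 11 distinct residues mod 11.
Start 48 is clinic day 4; the clinic days hit are 1, 2, 3, 4, 5, 6, 7, 8, 9, 10, 11.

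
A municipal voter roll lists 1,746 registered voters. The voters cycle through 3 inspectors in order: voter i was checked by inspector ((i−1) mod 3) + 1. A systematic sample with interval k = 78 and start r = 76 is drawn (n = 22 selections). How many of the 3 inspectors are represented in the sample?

1

Consecutive selections differ by k = 78, so their inspector numbers differ by 78 mod 3 = 0.
gcd(78, 3) = 3, so the sample visits 3/3 = 1 distinct residues mod 3.
Start 76 is inspector 1; the inspectors hit are 1.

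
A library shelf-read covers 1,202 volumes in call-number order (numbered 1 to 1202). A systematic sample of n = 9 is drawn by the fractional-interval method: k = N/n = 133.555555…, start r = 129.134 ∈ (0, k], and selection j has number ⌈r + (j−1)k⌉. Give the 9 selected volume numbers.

j=1: r + 0k = 129.134 → ⌈·⌉ = 130
j=2: r + 1k = 262.689555… → ⌈·⌉ = 263
j=3: r + 2k = 396.245111… → ⌈·⌉ = 397
j=4: r + 3k = 529.800666… → ⌈·⌉ = 530
j=5: r + 4k = 663.356222… → ⌈·⌉ = 664
j=6: r + 5k = 796.911777… → ⌈·⌉ = 797
j=7: r + 6k = 930.467333… → ⌈·⌉ = 931
j=8: r + 7k = 1064.022888… → ⌈·⌉ = 1065
j=9: r + 8k = 1197.578444… → ⌈·⌉ = 1198

130, 263, 397, 530, 664, 797, 931, 1065, 1198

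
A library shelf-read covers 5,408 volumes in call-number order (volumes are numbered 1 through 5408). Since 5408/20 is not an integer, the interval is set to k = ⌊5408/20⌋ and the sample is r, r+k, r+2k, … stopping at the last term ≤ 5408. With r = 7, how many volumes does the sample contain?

21

k = ⌊5408/20⌋ = 270
Achieved size = ⌊(5408 − 7)/270⌋ + 1 = ⌊5401/270⌋ + 1 = 20 + 1 = 21
(last selection: 7 + 20×270 = 5407 ≤ 5408; next would be 5677 > 5408)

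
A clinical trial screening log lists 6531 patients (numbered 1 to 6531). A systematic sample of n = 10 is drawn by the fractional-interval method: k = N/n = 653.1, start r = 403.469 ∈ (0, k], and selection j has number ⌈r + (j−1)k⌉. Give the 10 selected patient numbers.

404, 1057, 1710, 2363, 3016, 3669, 4323, 4976, 5629, 6282

j=1: r + 0k = 403.469 → ⌈·⌉ = 404
j=2: r + 1k = 1056.569 → ⌈·⌉ = 1057
j=3: r + 2k = 1709.669 → ⌈·⌉ = 1710
j=4: r + 3k = 2362.769 → ⌈·⌉ = 2363
j=5: r + 4k = 3015.869 → ⌈·⌉ = 3016
j=6: r + 5k = 3668.969 → ⌈·⌉ = 3669
j=7: r + 6k = 4322.069 → ⌈·⌉ = 4323
j=8: r + 7k = 4975.169 → ⌈·⌉ = 4976
j=9: r + 8k = 5628.269 → ⌈·⌉ = 5629
j=10: r + 9k = 6281.369 → ⌈·⌉ = 6282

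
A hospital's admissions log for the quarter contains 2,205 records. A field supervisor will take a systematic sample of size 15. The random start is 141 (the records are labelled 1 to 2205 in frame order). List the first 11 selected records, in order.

k = N/n = 2205/15 = 147
record 1: 141
record 2: 141 + 147 = 288
record 3: 288 + 147 = 435
record 4: 435 + 147 = 582
record 5: 582 + 147 = 729
record 6: 729 + 147 = 876
record 7: 876 + 147 = 1023
record 8: 1023 + 147 = 1170
record 9: 1170 + 147 = 1317
record 10: 1317 + 147 = 1464
record 11: 1464 + 147 = 1611

141, 288, 435, 582, 729, 876, 1023, 1170, 1317, 1464, 1611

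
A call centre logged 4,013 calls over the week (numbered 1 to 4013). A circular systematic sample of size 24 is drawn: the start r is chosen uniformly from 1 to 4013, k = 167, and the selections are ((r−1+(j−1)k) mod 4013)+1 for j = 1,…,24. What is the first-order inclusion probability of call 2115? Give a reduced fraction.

24/4013

For each position j, as r ranges over 1…4013 the j-th selection hits every call exactly once, so call 2115 is selected for exactly 24 of the 4013 starts.
Inclusion probability = 24/4013.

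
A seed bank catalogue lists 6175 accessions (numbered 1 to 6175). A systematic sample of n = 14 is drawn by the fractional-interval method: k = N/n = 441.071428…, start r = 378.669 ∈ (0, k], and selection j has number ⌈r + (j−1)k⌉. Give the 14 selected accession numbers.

379, 820, 1261, 1702, 2143, 2585, 3026, 3467, 3908, 4349, 4790, 5231, 5672, 6113

j=1: r + 0k = 378.669 → ⌈·⌉ = 379
j=2: r + 1k = 819.740428… → ⌈·⌉ = 820
j=3: r + 2k = 1260.811857… → ⌈·⌉ = 1261
j=4: r + 3k = 1701.883285… → ⌈·⌉ = 1702
j=5: r + 4k = 2142.954714… → ⌈·⌉ = 2143
j=6: r + 5k = 2584.026142… → ⌈·⌉ = 2585
j=7: r + 6k = 3025.097571… → ⌈·⌉ = 3026
j=8: r + 7k = 3466.169 → ⌈·⌉ = 3467
j=9: r + 8k = 3907.240428… → ⌈·⌉ = 3908
j=10: r + 9k = 4348.311857… → ⌈·⌉ = 4349
j=11: r + 10k = 4789.383285… → ⌈·⌉ = 4790
j=12: r + 11k = 5230.454714… → ⌈·⌉ = 5231
j=13: r + 12k = 5671.526142… → ⌈·⌉ = 5672
j=14: r + 13k = 6112.597571… → ⌈·⌉ = 6113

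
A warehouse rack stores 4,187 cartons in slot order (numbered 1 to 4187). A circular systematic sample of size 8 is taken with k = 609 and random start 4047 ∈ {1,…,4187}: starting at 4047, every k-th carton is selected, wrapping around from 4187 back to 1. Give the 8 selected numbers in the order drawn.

4047, 469, 1078, 1687, 2296, 2905, 3514, 4123

Selection 1: 4047
Selection 2: 4047 + 609 = 4656 → 4656 − 4187 = 469
Selection 3: 469 + 609 = 1078
Selection 4: 1078 + 609 = 1687
Selection 5: 1687 + 609 = 2296
Selection 6: 2296 + 609 = 2905
Selection 7: 2905 + 609 = 3514
Selection 8: 3514 + 609 = 4123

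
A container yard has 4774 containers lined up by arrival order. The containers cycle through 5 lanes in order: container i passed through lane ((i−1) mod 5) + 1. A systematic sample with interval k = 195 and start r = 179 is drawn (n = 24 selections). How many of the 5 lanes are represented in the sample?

1

Consecutive selections differ by k = 195, so their lane numbers differ by 195 mod 5 = 0.
gcd(195, 5) = 5, so the sample visits 5/5 = 1 distinct residues mod 5.
Start 179 is lane 4; the lanes hit are 4.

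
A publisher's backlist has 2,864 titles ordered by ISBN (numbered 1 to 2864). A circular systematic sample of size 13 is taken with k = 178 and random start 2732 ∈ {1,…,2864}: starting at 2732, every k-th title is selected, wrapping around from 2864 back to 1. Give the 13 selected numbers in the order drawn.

Selection 1: 2732
Selection 2: 2732 + 178 = 2910 → 2910 − 2864 = 46
Selection 3: 46 + 178 = 224
Selection 4: 224 + 178 = 402
Selection 5: 402 + 178 = 580
Selection 6: 580 + 178 = 758
Selection 7: 758 + 178 = 936
Selection 8: 936 + 178 = 1114
Selection 9: 1114 + 178 = 1292
Selection 10: 1292 + 178 = 1470
Selection 11: 1470 + 178 = 1648
Selection 12: 1648 + 178 = 1826
Selection 13: 1826 + 178 = 2004

2732, 46, 224, 402, 580, 758, 936, 1114, 1292, 1470, 1648, 1826, 2004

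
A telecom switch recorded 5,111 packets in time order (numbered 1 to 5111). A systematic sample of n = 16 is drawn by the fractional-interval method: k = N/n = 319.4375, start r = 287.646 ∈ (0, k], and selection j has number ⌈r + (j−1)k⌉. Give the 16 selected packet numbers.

288, 608, 927, 1246, 1566, 1885, 2205, 2524, 2844, 3163, 3483, 3802, 4121, 4441, 4760, 5080

j=1: r + 0k = 287.646 → ⌈·⌉ = 288
j=2: r + 1k = 607.0835 → ⌈·⌉ = 608
j=3: r + 2k = 926.521 → ⌈·⌉ = 927
j=4: r + 3k = 1245.9585 → ⌈·⌉ = 1246
j=5: r + 4k = 1565.396 → ⌈·⌉ = 1566
j=6: r + 5k = 1884.8335 → ⌈·⌉ = 1885
j=7: r + 6k = 2204.271 → ⌈·⌉ = 2205
j=8: r + 7k = 2523.7085 → ⌈·⌉ = 2524
j=9: r + 8k = 2843.146 → ⌈·⌉ = 2844
j=10: r + 9k = 3162.5835 → ⌈·⌉ = 3163
j=11: r + 10k = 3482.021 → ⌈·⌉ = 3483
j=12: r + 11k = 3801.4585 → ⌈·⌉ = 3802
j=13: r + 12k = 4120.896 → ⌈·⌉ = 4121
j=14: r + 13k = 4440.3335 → ⌈·⌉ = 4441
j=15: r + 14k = 4759.771 → ⌈·⌉ = 4760
j=16: r + 15k = 5079.2085 → ⌈·⌉ = 5080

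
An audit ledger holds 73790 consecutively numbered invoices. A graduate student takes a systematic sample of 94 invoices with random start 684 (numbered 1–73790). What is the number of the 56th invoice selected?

43859

k = 73790/94 = 785
56th selection = r + (56−1)·k = 684 + 55×785 = 684 + 43175 = 43859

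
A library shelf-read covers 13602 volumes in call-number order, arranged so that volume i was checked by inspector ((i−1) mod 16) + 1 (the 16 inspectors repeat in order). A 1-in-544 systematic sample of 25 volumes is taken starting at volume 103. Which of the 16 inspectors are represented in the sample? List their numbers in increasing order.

Consecutive selections differ by k = 544, so their inspector numbers differ by 544 mod 16 = 0.
gcd(544, 16) = 16, so the sample visits 16/16 = 1 distinct residues mod 16.
Start 103 is inspector 7; the inspectors hit are 7.

7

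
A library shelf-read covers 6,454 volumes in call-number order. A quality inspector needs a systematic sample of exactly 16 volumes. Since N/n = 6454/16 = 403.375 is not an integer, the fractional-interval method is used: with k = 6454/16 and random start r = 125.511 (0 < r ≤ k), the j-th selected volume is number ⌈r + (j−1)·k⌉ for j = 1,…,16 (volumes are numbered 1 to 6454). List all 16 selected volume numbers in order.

j=1: r + 0k = 125.511 → ⌈·⌉ = 126
j=2: r + 1k = 528.886 → ⌈·⌉ = 529
j=3: r + 2k = 932.261 → ⌈·⌉ = 933
j=4: r + 3k = 1335.636 → ⌈·⌉ = 1336
j=5: r + 4k = 1739.011 → ⌈·⌉ = 1740
j=6: r + 5k = 2142.386 → ⌈·⌉ = 2143
j=7: r + 6k = 2545.761 → ⌈·⌉ = 2546
j=8: r + 7k = 2949.136 → ⌈·⌉ = 2950
j=9: r + 8k = 3352.511 → ⌈·⌉ = 3353
j=10: r + 9k = 3755.886 → ⌈·⌉ = 3756
j=11: r + 10k = 4159.261 → ⌈·⌉ = 4160
j=12: r + 11k = 4562.636 → ⌈·⌉ = 4563
j=13: r + 12k = 4966.011 → ⌈·⌉ = 4967
j=14: r + 13k = 5369.386 → ⌈·⌉ = 5370
j=15: r + 14k = 5772.761 → ⌈·⌉ = 5773
j=16: r + 15k = 6176.136 → ⌈·⌉ = 6177

126, 529, 933, 1336, 1740, 2143, 2546, 2950, 3353, 3756, 4160, 4563, 4967, 5370, 5773, 6177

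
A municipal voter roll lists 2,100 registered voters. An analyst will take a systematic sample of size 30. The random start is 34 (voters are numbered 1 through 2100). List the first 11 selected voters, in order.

34, 104, 174, 244, 314, 384, 454, 524, 594, 664, 734

k = N/n = 2100/30 = 70
voter 1: 34
voter 2: 34 + 70 = 104
voter 3: 104 + 70 = 174
voter 4: 174 + 70 = 244
voter 5: 244 + 70 = 314
voter 6: 314 + 70 = 384
voter 7: 384 + 70 = 454
voter 8: 454 + 70 = 524
voter 9: 524 + 70 = 594
voter 10: 594 + 70 = 664
voter 11: 664 + 70 = 734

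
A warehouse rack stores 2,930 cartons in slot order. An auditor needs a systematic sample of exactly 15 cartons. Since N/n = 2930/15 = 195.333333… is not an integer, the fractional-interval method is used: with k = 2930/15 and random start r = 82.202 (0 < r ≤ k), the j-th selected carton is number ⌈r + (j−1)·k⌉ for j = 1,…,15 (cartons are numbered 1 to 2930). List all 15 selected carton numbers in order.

83, 278, 473, 669, 864, 1059, 1255, 1450, 1645, 1841, 2036, 2231, 2427, 2622, 2817

j=1: r + 0k = 82.202 → ⌈·⌉ = 83
j=2: r + 1k = 277.535333… → ⌈·⌉ = 278
j=3: r + 2k = 472.868666… → ⌈·⌉ = 473
j=4: r + 3k = 668.202 → ⌈·⌉ = 669
j=5: r + 4k = 863.535333… → ⌈·⌉ = 864
j=6: r + 5k = 1058.868666… → ⌈·⌉ = 1059
j=7: r + 6k = 1254.202 → ⌈·⌉ = 1255
j=8: r + 7k = 1449.535333… → ⌈·⌉ = 1450
j=9: r + 8k = 1644.868666… → ⌈·⌉ = 1645
j=10: r + 9k = 1840.202 → ⌈·⌉ = 1841
j=11: r + 10k = 2035.535333… → ⌈·⌉ = 2036
j=12: r + 11k = 2230.868666… → ⌈·⌉ = 2231
j=13: r + 12k = 2426.202 → ⌈·⌉ = 2427
j=14: r + 13k = 2621.535333… → ⌈·⌉ = 2622
j=15: r + 14k = 2816.868666… → ⌈·⌉ = 2817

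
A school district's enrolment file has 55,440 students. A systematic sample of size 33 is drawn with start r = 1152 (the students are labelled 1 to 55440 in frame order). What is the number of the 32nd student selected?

k = 55440/33 = 1680
32nd selection = r + (32−1)·k = 1152 + 31×1680 = 1152 + 52080 = 53232

53232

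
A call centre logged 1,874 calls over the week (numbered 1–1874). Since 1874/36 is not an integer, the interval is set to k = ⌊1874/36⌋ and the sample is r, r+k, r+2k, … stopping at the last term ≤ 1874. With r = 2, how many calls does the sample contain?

k = ⌊1874/36⌋ = 52
Achieved size = ⌊(1874 − 2)/52⌋ + 1 = ⌊1872/52⌋ + 1 = 36 + 1 = 37
(last selection: 2 + 36×52 = 1874 ≤ 1874; next would be 1926 > 1874)

37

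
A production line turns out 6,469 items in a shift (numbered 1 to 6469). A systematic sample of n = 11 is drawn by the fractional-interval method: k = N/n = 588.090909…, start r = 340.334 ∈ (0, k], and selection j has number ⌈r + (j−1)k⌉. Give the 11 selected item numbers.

341, 929, 1517, 2105, 2693, 3281, 3869, 4457, 5046, 5634, 6222

j=1: r + 0k = 340.334 → ⌈·⌉ = 341
j=2: r + 1k = 928.424909… → ⌈·⌉ = 929
j=3: r + 2k = 1516.515818… → ⌈·⌉ = 1517
j=4: r + 3k = 2104.606727… → ⌈·⌉ = 2105
j=5: r + 4k = 2692.697636… → ⌈·⌉ = 2693
j=6: r + 5k = 3280.788545… → ⌈·⌉ = 3281
j=7: r + 6k = 3868.879454… → ⌈·⌉ = 3869
j=8: r + 7k = 4456.970363… → ⌈·⌉ = 4457
j=9: r + 8k = 5045.061272… → ⌈·⌉ = 5046
j=10: r + 9k = 5633.152181… → ⌈·⌉ = 5634
j=11: r + 10k = 6221.243090… → ⌈·⌉ = 6222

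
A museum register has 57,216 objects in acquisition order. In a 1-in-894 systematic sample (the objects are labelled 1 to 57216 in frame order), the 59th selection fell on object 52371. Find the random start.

k = 894
r = 52371 − (59−1)×894 = 52371 − 51852 = 519

519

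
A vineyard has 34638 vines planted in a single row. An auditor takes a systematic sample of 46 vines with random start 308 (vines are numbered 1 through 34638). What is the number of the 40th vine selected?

29675

k = 34638/46 = 753
40th selection = r + (40−1)·k = 308 + 39×753 = 308 + 29367 = 29675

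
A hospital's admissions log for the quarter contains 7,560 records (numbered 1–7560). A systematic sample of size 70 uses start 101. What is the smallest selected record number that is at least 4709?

4745

k = 7560/70 = 108
Steps past start: ⌈(4709 − 101)/108⌉ = ⌈4608/108⌉ = 43
Selected record: 101 + 43×108 = 4745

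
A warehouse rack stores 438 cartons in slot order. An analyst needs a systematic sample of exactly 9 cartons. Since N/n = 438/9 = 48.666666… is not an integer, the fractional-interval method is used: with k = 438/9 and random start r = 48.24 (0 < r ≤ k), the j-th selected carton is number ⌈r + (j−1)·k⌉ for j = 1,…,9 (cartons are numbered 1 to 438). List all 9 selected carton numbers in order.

j=1: r + 0k = 48.24 → ⌈·⌉ = 49
j=2: r + 1k = 96.906666… → ⌈·⌉ = 97
j=3: r + 2k = 145.573333… → ⌈·⌉ = 146
j=4: r + 3k = 194.24 → ⌈·⌉ = 195
j=5: r + 4k = 242.906666… → ⌈·⌉ = 243
j=6: r + 5k = 291.573333… → ⌈·⌉ = 292
j=7: r + 6k = 340.24 → ⌈·⌉ = 341
j=8: r + 7k = 388.906666… → ⌈·⌉ = 389
j=9: r + 8k = 437.573333… → ⌈·⌉ = 438

49, 97, 146, 195, 243, 292, 341, 389, 438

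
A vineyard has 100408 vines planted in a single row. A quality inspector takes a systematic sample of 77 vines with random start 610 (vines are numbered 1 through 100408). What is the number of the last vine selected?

k = 100408/77 = 1304
77th selection = r + (77−1)·k = 610 + 76×1304 = 610 + 99104 = 99714

99714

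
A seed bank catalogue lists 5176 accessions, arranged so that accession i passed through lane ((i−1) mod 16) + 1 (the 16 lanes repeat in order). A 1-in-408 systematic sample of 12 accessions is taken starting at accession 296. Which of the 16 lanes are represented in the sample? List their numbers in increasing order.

Consecutive selections differ by k = 408, so their lane numbers differ by 408 mod 16 = 8.
gcd(408, 16) = 8, so the sample visits 16/8 = 2 distinct residues mod 16.
Start 296 is lane 8; the lanes hit are 8, 16.

8, 16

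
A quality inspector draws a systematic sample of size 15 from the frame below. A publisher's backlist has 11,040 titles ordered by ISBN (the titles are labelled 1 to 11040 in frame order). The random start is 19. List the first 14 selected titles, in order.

k = N/n = 11040/15 = 736
title 1: 19
title 2: 19 + 736 = 755
title 3: 755 + 736 = 1491
title 4: 1491 + 736 = 2227
title 5: 2227 + 736 = 2963
title 6: 2963 + 736 = 3699
title 7: 3699 + 736 = 4435
title 8: 4435 + 736 = 5171
title 9: 5171 + 736 = 5907
title 10: 5907 + 736 = 6643
title 11: 6643 + 736 = 7379
title 12: 7379 + 736 = 8115
title 13: 8115 + 736 = 8851
title 14: 8851 + 736 = 9587

19, 755, 1491, 2227, 2963, 3699, 4435, 5171, 5907, 6643, 7379, 8115, 8851, 9587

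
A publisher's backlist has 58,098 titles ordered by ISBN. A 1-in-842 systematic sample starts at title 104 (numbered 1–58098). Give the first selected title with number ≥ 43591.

k = 842
Steps past start: ⌈(43591 − 104)/842⌉ = ⌈43487/842⌉ = 52
Selected title: 104 + 52×842 = 43888

43888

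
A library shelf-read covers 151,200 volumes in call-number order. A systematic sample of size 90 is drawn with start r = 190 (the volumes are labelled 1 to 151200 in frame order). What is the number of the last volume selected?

k = 151200/90 = 1680
90th selection = r + (90−1)·k = 190 + 89×1680 = 190 + 149520 = 149710

149710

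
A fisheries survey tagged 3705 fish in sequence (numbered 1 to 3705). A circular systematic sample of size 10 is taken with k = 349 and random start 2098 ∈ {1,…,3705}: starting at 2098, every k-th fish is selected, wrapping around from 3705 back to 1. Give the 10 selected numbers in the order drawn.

Selection 1: 2098
Selection 2: 2098 + 349 = 2447
Selection 3: 2447 + 349 = 2796
Selection 4: 2796 + 349 = 3145
Selection 5: 3145 + 349 = 3494
Selection 6: 3494 + 349 = 3843 → 3843 − 3705 = 138
Selection 7: 138 + 349 = 487
Selection 8: 487 + 349 = 836
Selection 9: 836 + 349 = 1185
Selection 10: 1185 + 349 = 1534

2098, 2447, 2796, 3145, 3494, 138, 487, 836, 1185, 1534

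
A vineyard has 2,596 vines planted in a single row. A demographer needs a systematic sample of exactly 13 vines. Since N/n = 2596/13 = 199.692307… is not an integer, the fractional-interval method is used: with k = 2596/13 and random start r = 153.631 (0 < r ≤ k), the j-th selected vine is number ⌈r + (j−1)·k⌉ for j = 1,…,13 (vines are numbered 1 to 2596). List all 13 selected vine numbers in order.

j=1: r + 0k = 153.631 → ⌈·⌉ = 154
j=2: r + 1k = 353.323307… → ⌈·⌉ = 354
j=3: r + 2k = 553.015615… → ⌈·⌉ = 554
j=4: r + 3k = 752.707923… → ⌈·⌉ = 753
j=5: r + 4k = 952.400230… → ⌈·⌉ = 953
j=6: r + 5k = 1152.092538… → ⌈·⌉ = 1153
j=7: r + 6k = 1351.784846… → ⌈·⌉ = 1352
j=8: r + 7k = 1551.477153… → ⌈·⌉ = 1552
j=9: r + 8k = 1751.169461… → ⌈·⌉ = 1752
j=10: r + 9k = 1950.861769… → ⌈·⌉ = 1951
j=11: r + 10k = 2150.554076… → ⌈·⌉ = 2151
j=12: r + 11k = 2350.246384… → ⌈·⌉ = 2351
j=13: r + 12k = 2549.938692… → ⌈·⌉ = 2550

154, 354, 554, 753, 953, 1153, 1352, 1552, 1752, 1951, 2151, 2351, 2550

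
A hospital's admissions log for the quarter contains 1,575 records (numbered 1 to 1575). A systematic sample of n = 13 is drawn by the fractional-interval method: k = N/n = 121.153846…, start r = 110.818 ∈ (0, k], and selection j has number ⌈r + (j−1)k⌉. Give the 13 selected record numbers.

j=1: r + 0k = 110.818 → ⌈·⌉ = 111
j=2: r + 1k = 231.971846… → ⌈·⌉ = 232
j=3: r + 2k = 353.125692… → ⌈·⌉ = 354
j=4: r + 3k = 474.279538… → ⌈·⌉ = 475
j=5: r + 4k = 595.433384… → ⌈·⌉ = 596
j=6: r + 5k = 716.587230… → ⌈·⌉ = 717
j=7: r + 6k = 837.741076… → ⌈·⌉ = 838
j=8: r + 7k = 958.894923… → ⌈·⌉ = 959
j=9: r + 8k = 1080.048769… → ⌈·⌉ = 1081
j=10: r + 9k = 1201.202615… → ⌈·⌉ = 1202
j=11: r + 10k = 1322.356461… → ⌈·⌉ = 1323
j=12: r + 11k = 1443.510307… → ⌈·⌉ = 1444
j=13: r + 12k = 1564.664153… → ⌈·⌉ = 1565

111, 232, 354, 475, 596, 717, 838, 959, 1081, 1202, 1323, 1444, 1565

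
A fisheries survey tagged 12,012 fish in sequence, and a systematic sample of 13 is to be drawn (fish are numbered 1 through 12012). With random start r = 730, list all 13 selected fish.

730, 1654, 2578, 3502, 4426, 5350, 6274, 7198, 8122, 9046, 9970, 10894, 11818

k = N/n = 12012/13 = 924
fish 1: 730
fish 2: 730 + 924 = 1654
fish 3: 1654 + 924 = 2578
fish 4: 2578 + 924 = 3502
fish 5: 3502 + 924 = 4426
fish 6: 4426 + 924 = 5350
fish 7: 5350 + 924 = 6274
fish 8: 6274 + 924 = 7198
fish 9: 7198 + 924 = 8122
fish 10: 8122 + 924 = 9046
fish 11: 9046 + 924 = 9970
fish 12: 9970 + 924 = 10894
fish 13: 10894 + 924 = 11818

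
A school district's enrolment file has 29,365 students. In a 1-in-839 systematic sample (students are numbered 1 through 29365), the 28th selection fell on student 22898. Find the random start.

245

k = 839
r = 22898 − (28−1)×839 = 22898 − 22653 = 245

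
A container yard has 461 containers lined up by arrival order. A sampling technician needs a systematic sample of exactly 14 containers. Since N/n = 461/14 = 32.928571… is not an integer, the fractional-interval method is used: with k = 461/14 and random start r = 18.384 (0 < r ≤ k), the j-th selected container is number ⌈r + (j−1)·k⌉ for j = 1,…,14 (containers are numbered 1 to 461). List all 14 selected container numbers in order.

19, 52, 85, 118, 151, 184, 216, 249, 282, 315, 348, 381, 414, 447

j=1: r + 0k = 18.384 → ⌈·⌉ = 19
j=2: r + 1k = 51.312571… → ⌈·⌉ = 52
j=3: r + 2k = 84.241142… → ⌈·⌉ = 85
j=4: r + 3k = 117.169714… → ⌈·⌉ = 118
j=5: r + 4k = 150.098285… → ⌈·⌉ = 151
j=6: r + 5k = 183.026857… → ⌈·⌉ = 184
j=7: r + 6k = 215.955428… → ⌈·⌉ = 216
j=8: r + 7k = 248.884 → ⌈·⌉ = 249
j=9: r + 8k = 281.812571… → ⌈·⌉ = 282
j=10: r + 9k = 314.741142… → ⌈·⌉ = 315
j=11: r + 10k = 347.669714… → ⌈·⌉ = 348
j=12: r + 11k = 380.598285… → ⌈·⌉ = 381
j=13: r + 12k = 413.526857… → ⌈·⌉ = 414
j=14: r + 13k = 446.455428… → ⌈·⌉ = 447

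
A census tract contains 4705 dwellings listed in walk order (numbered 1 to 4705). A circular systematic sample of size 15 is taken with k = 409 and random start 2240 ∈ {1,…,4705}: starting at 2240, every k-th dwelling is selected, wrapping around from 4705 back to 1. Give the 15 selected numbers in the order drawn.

2240, 2649, 3058, 3467, 3876, 4285, 4694, 398, 807, 1216, 1625, 2034, 2443, 2852, 3261

Selection 1: 2240
Selection 2: 2240 + 409 = 2649
Selection 3: 2649 + 409 = 3058
Selection 4: 3058 + 409 = 3467
Selection 5: 3467 + 409 = 3876
Selection 6: 3876 + 409 = 4285
Selection 7: 4285 + 409 = 4694
Selection 8: 4694 + 409 = 5103 → 5103 − 4705 = 398
Selection 9: 398 + 409 = 807
Selection 10: 807 + 409 = 1216
Selection 11: 1216 + 409 = 1625
Selection 12: 1625 + 409 = 2034
Selection 13: 2034 + 409 = 2443
Selection 14: 2443 + 409 = 2852
Selection 15: 2852 + 409 = 3261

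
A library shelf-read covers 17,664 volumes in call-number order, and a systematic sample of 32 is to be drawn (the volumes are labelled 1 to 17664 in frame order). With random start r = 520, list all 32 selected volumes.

k = N/n = 17664/32 = 552
volume 1: 520
volume 2: 520 + 552 = 1072
volume 3: 1072 + 552 = 1624
volume 4: 1624 + 552 = 2176
volume 5: 2176 + 552 = 2728
volume 6: 2728 + 552 = 3280
volume 7: 3280 + 552 = 3832
volume 8: 3832 + 552 = 4384
volume 9: 4384 + 552 = 4936
volume 10: 4936 + 552 = 5488
volume 11: 5488 + 552 = 6040
volume 12: 6040 + 552 = 6592
volume 13: 6592 + 552 = 7144
volume 14: 7144 + 552 = 7696
volume 15: 7696 + 552 = 8248
volume 16: 8248 + 552 = 8800
volume 17: 8800 + 552 = 9352
volume 18: 9352 + 552 = 9904
volume 19: 9904 + 552 = 10456
volume 20: 10456 + 552 = 11008
volume 21: 11008 + 552 = 11560
volume 22: 11560 + 552 = 12112
volume 23: 12112 + 552 = 12664
volume 24: 12664 + 552 = 13216
volume 25: 13216 + 552 = 13768
volume 26: 13768 + 552 = 14320
volume 27: 14320 + 552 = 14872
volume 28: 14872 + 552 = 15424
volume 29: 15424 + 552 = 15976
volume 30: 15976 + 552 = 16528
volume 31: 16528 + 552 = 17080
volume 32: 17080 + 552 = 17632

520, 1072, 1624, 2176, 2728, 3280, 3832, 4384, 4936, 5488, 6040, 6592, 7144, 7696, 8248, 8800, 9352, 9904, 10456, 11008, 11560, 12112, 12664, 13216, 13768, 14320, 14872, 15424, 15976, 16528, 17080, 17632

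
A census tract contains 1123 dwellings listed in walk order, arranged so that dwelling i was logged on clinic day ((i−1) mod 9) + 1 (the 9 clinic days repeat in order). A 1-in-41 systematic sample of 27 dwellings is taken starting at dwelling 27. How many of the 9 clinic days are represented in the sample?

Consecutive selections differ by k = 41, so their clinic day numbers differ by 41 mod 9 = 5.
gcd(41, 9) = 1, so the sample visits 9/1 = 9 distinct residues mod 9.
Start 27 is clinic day 9; the clinic days hit are 1, 2, 3, 4, 5, 6, 7, 8, 9.

9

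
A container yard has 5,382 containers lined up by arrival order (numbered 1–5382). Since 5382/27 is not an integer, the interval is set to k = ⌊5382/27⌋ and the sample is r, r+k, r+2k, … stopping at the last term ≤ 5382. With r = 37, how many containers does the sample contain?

k = ⌊5382/27⌋ = 199
Achieved size = ⌊(5382 − 37)/199⌋ + 1 = ⌊5345/199⌋ + 1 = 26 + 1 = 27
(last selection: 37 + 26×199 = 5211 ≤ 5382; next would be 5410 > 5382)

27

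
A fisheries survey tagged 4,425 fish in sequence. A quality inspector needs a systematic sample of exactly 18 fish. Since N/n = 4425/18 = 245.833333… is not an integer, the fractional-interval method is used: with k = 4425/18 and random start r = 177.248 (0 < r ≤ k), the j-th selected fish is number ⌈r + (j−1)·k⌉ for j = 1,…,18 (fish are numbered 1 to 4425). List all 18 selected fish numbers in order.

178, 424, 669, 915, 1161, 1407, 1653, 1899, 2144, 2390, 2636, 2882, 3128, 3374, 3619, 3865, 4111, 4357

j=1: r + 0k = 177.248 → ⌈·⌉ = 178
j=2: r + 1k = 423.081333… → ⌈·⌉ = 424
j=3: r + 2k = 668.914666… → ⌈·⌉ = 669
j=4: r + 3k = 914.748 → ⌈·⌉ = 915
j=5: r + 4k = 1160.581333… → ⌈·⌉ = 1161
j=6: r + 5k = 1406.414666… → ⌈·⌉ = 1407
j=7: r + 6k = 1652.248 → ⌈·⌉ = 1653
j=8: r + 7k = 1898.081333… → ⌈·⌉ = 1899
j=9: r + 8k = 2143.914666… → ⌈·⌉ = 2144
j=10: r + 9k = 2389.748 → ⌈·⌉ = 2390
j=11: r + 10k = 2635.581333… → ⌈·⌉ = 2636
j=12: r + 11k = 2881.414666… → ⌈·⌉ = 2882
j=13: r + 12k = 3127.248 → ⌈·⌉ = 3128
j=14: r + 13k = 3373.081333… → ⌈·⌉ = 3374
j=15: r + 14k = 3618.914666… → ⌈·⌉ = 3619
j=16: r + 15k = 3864.748 → ⌈·⌉ = 3865
j=17: r + 16k = 4110.581333… → ⌈·⌉ = 4111
j=18: r + 17k = 4356.414666… → ⌈·⌉ = 4357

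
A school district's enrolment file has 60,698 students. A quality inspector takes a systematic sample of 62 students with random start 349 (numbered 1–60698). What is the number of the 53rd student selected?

k = 60698/62 = 979
53rd selection = r + (53−1)·k = 349 + 52×979 = 349 + 50908 = 51257

51257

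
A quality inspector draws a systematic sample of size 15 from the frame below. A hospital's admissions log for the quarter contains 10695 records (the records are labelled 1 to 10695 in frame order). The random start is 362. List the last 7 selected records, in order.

6066, 6779, 7492, 8205, 8918, 9631, 10344

k = N/n = 10695/15 = 713
9th selection = 362 + 8×713 = 6066
10th: 6066 + 713 = 6779
11th: 6779 + 713 = 7492
12th: 7492 + 713 = 8205
13th: 8205 + 713 = 8918
14th: 8918 + 713 = 9631
15th: 9631 + 713 = 10344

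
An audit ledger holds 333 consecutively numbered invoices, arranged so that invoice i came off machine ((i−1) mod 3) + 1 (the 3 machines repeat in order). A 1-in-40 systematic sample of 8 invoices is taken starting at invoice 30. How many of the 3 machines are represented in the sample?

Consecutive selections differ by k = 40, so their machine numbers differ by 40 mod 3 = 1.
gcd(40, 3) = 1, so the sample visits 3/1 = 3 distinct residues mod 3.
Start 30 is machine 3; the machines hit are 1, 2, 3.

3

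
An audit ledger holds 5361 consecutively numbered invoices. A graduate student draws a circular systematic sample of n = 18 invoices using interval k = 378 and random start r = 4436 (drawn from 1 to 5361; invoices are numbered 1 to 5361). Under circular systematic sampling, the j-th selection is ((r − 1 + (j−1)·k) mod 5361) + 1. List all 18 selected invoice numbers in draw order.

Selection 1: 4436
Selection 2: 4436 + 378 = 4814
Selection 3: 4814 + 378 = 5192
Selection 4: 5192 + 378 = 5570 → 5570 − 5361 = 209
Selection 5: 209 + 378 = 587
Selection 6: 587 + 378 = 965
Selection 7: 965 + 378 = 1343
Selection 8: 1343 + 378 = 1721
Selection 9: 1721 + 378 = 2099
Selection 10: 2099 + 378 = 2477
Selection 11: 2477 + 378 = 2855
Selection 12: 2855 + 378 = 3233
Selection 13: 3233 + 378 = 3611
Selection 14: 3611 + 378 = 3989
Selection 15: 3989 + 378 = 4367
Selection 16: 4367 + 378 = 4745
Selection 17: 4745 + 378 = 5123
Selection 18: 5123 + 378 = 5501 → 5501 − 5361 = 140

4436, 4814, 5192, 209, 587, 965, 1343, 1721, 2099, 2477, 2855, 3233, 3611, 3989, 4367, 4745, 5123, 140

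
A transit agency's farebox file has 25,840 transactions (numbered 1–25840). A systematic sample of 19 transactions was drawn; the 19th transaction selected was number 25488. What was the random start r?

k = 25840/19 = 1360
r = 25488 − (19−1)×1360 = 25488 − 24480 = 1008

1008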